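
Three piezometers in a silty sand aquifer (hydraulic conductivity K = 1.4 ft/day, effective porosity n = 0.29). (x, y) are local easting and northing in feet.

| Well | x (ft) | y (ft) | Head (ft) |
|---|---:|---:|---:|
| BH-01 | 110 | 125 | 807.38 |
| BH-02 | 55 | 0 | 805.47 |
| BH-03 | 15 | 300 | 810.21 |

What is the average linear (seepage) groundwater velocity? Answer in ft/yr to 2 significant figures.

28 ft/yr

Taking BH-01 as reference: BH-02−BH-01 = (-55, -125, -1.91); BH-03−BH-01 = (-95, 175, +2.83).
Solve a·Δx + b·Δy = Δh: det = (-55)·175 − (-95)·(-125) = -21500.
∂h/∂x = [(-1.91)·175 − (+2.83)·(-125)] / -21500 = -0.0009070
∂h/∂y = [(-55)·(+2.83) − (-95)·(-1.91)] / -21500 = +0.01568
|∇h| = √(-0.0009070² + 0.01568²) = 0.01571
Seepage velocity v = K·i/n = 1.4 × 0.01571 / 0.29 = 0.07584 ft/day = 27.7 ft/yr.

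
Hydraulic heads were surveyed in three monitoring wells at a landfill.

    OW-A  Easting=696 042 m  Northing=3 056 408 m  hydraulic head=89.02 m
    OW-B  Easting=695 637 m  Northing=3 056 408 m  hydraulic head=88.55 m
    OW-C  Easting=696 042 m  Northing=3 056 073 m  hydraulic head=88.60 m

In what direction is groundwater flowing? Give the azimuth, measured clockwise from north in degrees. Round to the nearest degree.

223°

∂h/∂x = (88.55 − 89.02) / (695637 − 696042) = +0.001160
∂h/∂y = (88.60 − 89.02) / (3056073 − 3056408) = +0.001254
Flow direction (−∇h) has components (-0.001160 E, -0.001254 N).
Azimuth = atan2(E, N) = atan2(-0.001160, -0.001254) = 222.8° ≈ 223°.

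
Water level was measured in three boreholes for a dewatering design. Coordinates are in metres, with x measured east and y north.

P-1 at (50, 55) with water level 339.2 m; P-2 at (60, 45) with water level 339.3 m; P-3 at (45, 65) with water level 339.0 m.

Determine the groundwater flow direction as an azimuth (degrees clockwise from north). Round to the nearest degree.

034°

Taking P-1 as reference: P-2−P-1 = (10, -10, +0.1); P-3−P-1 = (-5, 10, -0.2).
Determinant of the coordinate differences = 10·10 − (-5)·(-10) = 50.
∂h/∂x = [(+0.1)·10 − (-0.2)·(-10)] / 50 = -0.02000
∂h/∂y = [10·(-0.2) − (-5)·(+0.1)] / 50 = -0.03000
Flow direction (−∇h) has components (+0.02000 E, +0.03000 N).
Azimuth = atan2(E, N) = atan2(+0.02000, +0.03000) = 33.7° ≈ 034°.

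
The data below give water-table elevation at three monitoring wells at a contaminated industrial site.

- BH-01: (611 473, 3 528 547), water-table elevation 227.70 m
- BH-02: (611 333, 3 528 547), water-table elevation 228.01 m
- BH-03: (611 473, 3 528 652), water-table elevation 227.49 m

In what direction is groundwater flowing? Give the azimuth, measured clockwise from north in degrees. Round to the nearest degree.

048°

∂h/∂x = (228.01 − 227.70) / (611333 − 611473) = -0.002214
∂h/∂y = (227.49 − 227.70) / (3528652 − 3528547) = -0.002000
Flow direction (−∇h) has components (+0.002214 E, +0.002000 N).
Azimuth = atan2(E, N) = atan2(+0.002214, +0.002000) = 47.9° ≈ 048°.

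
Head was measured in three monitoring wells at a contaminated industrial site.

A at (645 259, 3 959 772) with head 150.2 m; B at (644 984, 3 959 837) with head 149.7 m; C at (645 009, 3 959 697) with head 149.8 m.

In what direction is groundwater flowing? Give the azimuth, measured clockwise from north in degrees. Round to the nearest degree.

283°

Three-point gradient (reference A): Δ to B = (-275, 65, -0.5), Δ to C = (-250, -75, -0.4).
∂h/∂x = +0.001722, ∂h/∂y = -0.0004068 (det = 36875).
Flow direction (−∇h) has components (-0.001722 E, +0.0004068 N).
Azimuth = atan2(E, N) = atan2(-0.001722, +0.0004068) = 283.3° ≈ 283°.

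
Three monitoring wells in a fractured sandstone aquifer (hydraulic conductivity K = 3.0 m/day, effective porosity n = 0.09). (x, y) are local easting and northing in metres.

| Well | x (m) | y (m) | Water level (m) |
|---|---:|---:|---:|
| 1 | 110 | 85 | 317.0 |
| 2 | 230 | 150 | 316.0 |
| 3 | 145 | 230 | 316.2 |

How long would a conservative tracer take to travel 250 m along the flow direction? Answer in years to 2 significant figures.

2.8 years

Three-point gradient (reference 1): Δ to 2 = (120, 65, -1.0), Δ to 3 = (35, 145, -0.8).
∂h/∂x = -0.006149, ∂h/∂y = -0.004033 (det = 15125).
|∇h| = √(-0.006149² + -0.004033²) = 0.007354
Seepage velocity v = K·i/n = 3.0 × 0.007354 / 0.09 = 0.2451 m/day.
t = 250 / 0.2451 = 1020 days = 2.79 years.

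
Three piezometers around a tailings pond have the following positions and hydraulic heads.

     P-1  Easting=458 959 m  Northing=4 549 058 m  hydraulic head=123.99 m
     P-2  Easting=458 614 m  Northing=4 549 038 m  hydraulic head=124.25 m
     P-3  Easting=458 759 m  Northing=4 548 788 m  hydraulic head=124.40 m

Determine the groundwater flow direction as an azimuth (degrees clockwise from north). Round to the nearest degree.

With h = a·x + b·y + c and P-1 as origin, the differences give:
  (-345)·a + (-20)·b = +0.26
  (-200)·a + (-270)·b = +0.41
Eliminate b (×(-270) and ×(-20), subtract): 89150·a = -62.000 → a = ∂h/∂x = -0.0006955
Back-substitute: b = ∂h/∂y = -0.001003.
Flow direction (−∇h) has components (+0.0006955 E, +0.001003 N).
Azimuth = atan2(E, N) = atan2(+0.0006955, +0.001003) = 34.7° ≈ 035°.

035°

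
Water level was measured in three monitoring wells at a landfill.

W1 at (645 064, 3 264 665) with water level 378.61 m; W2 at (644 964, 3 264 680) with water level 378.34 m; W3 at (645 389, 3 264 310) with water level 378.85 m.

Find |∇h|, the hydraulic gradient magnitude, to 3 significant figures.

With h = a·x + b·y + c and W1 as origin, the differences give:
  (-100)·a + 15·b = -0.27
  325·a + (-355)·b = +0.24
Eliminate b (×(-355) and ×15, subtract): 30625·a = 92.250 → a = ∂h/∂x = +0.003012
Back-substitute: b = ∂h/∂y = +0.002082.
|∇h| = √(0.003012² + 0.002082²) = 0.003662

0.00366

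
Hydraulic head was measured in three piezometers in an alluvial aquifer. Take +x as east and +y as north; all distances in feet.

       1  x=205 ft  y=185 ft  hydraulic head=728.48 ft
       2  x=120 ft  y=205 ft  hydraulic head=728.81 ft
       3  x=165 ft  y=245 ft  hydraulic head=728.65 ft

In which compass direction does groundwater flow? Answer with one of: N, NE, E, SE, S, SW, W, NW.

With h = a·x + b·y + c and 1 as origin, the differences give:
  (-85)·a + 20·b = +0.33
  (-40)·a + 60·b = +0.17
Eliminate b (×60 and ×20, subtract): -4300·a = 16.400 → a = ∂h/∂x = -0.003814
Back-substitute: b = ∂h/∂y = +0.0002907.
Flow = −∇h = (+0.003814 east, -0.0002907 north), which points east.

E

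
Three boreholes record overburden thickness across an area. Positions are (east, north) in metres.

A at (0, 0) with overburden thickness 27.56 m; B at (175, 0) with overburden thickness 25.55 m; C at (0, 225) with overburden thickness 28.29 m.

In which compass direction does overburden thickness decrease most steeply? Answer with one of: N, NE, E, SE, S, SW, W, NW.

E

∂d/∂x = (25.55 − 27.56) / (175 − 0) = -0.01149
∂d/∂y = (28.29 − 27.56) / (225 − 0) = +0.003244
Steepest decrease is along −∇f = (+0.01149 E, -0.003244 N) → east.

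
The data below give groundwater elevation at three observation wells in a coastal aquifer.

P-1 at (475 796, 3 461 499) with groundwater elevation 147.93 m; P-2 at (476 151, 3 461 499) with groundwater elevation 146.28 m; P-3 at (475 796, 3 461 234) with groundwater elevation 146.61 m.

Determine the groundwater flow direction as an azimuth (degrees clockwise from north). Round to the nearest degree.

∂h/∂x = (146.28 − 147.93) / (476151 − 475796) = -0.004648
∂h/∂y = (146.61 − 147.93) / (3461234 − 3461499) = +0.004981
Flow direction (−∇h) has components (+0.004648 E, -0.004981 N).
Azimuth = atan2(E, N) = atan2(+0.004648, -0.004981) = 137.0° ≈ 137°.

137°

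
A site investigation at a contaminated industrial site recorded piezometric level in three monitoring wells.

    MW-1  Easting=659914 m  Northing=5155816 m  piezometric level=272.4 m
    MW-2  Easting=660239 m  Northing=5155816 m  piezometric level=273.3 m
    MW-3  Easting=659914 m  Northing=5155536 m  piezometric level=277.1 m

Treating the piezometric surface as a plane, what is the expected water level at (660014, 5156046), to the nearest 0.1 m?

268.8 m

∂h/∂x = (273.3 − 272.4) / (660239 − 659914) = +0.002769
∂h/∂y = (277.1 − 272.4) / (5155536 − 5155816) = -0.01679
h(660014, 5156046) = 272.4 + (+0.002769)·(100) + (-0.01679)·(230) = 272.4 +0.277 -3.861 = 268.816 m.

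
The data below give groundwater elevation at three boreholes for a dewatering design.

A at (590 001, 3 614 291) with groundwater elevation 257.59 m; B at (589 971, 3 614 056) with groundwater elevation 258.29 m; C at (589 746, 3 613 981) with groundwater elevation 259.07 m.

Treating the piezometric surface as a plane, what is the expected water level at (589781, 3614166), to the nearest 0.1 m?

Three-point gradient (reference A): Δ to B = (-30, -235, +0.70), Δ to C = (-255, -310, +1.48).
∂h/∂x = -0.002584, ∂h/∂y = -0.002649 (det = -50625).
h(589781, 3614166) = 257.59 + (-0.002584)·(-220) + (-0.002649)·(-125) = 257.59 +0.568 +0.331 = 258.490 m.

258.5 m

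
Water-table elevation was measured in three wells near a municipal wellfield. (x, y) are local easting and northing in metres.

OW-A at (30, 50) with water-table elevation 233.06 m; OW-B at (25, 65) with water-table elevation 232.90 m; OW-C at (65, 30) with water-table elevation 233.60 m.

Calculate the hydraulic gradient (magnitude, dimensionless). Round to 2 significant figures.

0.013

Taking OW-A as reference: OW-B−OW-A = (-5, 15, -0.16); OW-C−OW-A = (35, -20, +0.54).
Solve a·Δx + b·Δy = Δh: det = (-5)·(-20) − 35·15 = -425.
∂h/∂x = [(-0.16)·(-20) − (+0.54)·15] / -425 = +0.01153
∂h/∂y = [(-5)·(+0.54) − 35·(-0.16)] / -425 = -0.006824
|∇h| = √(0.01153² + -0.006824²) = 0.0134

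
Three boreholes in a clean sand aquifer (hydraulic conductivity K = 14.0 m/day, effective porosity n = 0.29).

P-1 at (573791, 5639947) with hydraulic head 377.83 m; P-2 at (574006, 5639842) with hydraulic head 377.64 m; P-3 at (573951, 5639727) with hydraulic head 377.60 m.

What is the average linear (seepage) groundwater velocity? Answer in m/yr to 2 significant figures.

15 m/yr

Taking P-1 as reference: P-2−P-1 = (215, -105, -0.19); P-3−P-1 = (160, -220, -0.23).
Solve a·Δx + b·Δy = Δh: det = 215·(-220) − 160·(-105) = -30500.
∂h/∂x = [(-0.19)·(-220) − (-0.23)·(-105)] / -30500 = -0.0005787
∂h/∂y = [215·(-0.23) − 160·(-0.19)] / -30500 = +0.0006246
|∇h| = √(-0.0005787² + 0.0006246²) = 0.0008515
Seepage velocity v = K·i/n = 14.0 × 0.0008515 / 0.29 = 0.04111 m/day = 15.02 m/yr.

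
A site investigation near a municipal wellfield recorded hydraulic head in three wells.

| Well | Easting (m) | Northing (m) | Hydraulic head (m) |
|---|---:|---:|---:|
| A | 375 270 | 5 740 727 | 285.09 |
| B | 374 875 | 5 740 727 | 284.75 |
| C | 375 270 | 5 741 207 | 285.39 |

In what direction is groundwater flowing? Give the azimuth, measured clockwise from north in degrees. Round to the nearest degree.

234°

∂h/∂x = (284.75 − 285.09) / (374875 − 375270) = +0.0008608
∂h/∂y = (285.39 − 285.09) / (5741207 − 5740727) = +0.0006250
Flow direction (−∇h) has components (-0.0008608 E, -0.0006250 N).
Azimuth = atan2(E, N) = atan2(-0.0008608, -0.0006250) = 234.0° ≈ 234°.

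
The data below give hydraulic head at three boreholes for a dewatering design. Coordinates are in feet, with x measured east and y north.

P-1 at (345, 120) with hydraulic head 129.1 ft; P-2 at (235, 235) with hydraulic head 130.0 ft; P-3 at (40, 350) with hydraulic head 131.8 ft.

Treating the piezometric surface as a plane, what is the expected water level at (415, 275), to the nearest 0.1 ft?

With h = a·x + b·y + c and P-1 as origin, the differences give:
  (-110)·a + 115·b = +0.9
  (-305)·a + 230·b = +2.7
Eliminate b (×230 and ×115, subtract): 9775·a = -103.50 → a = ∂h/∂x = -0.01059
Back-substitute: b = ∂h/∂y = -0.002302.
h(415, 275) = 129.1 + (-0.01059)·(70) + (-0.002302)·(155) = 129.1 -0.741 -0.357 = 128.002 ft.

128.0 ft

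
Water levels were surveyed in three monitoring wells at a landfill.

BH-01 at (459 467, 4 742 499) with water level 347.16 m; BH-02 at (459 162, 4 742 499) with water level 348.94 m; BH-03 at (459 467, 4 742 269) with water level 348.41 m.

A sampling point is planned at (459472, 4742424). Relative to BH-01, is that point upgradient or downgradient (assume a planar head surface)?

∂h/∂x = (348.94 − 347.16) / (459162 − 459467) = -0.005836
∂h/∂y = (348.41 − 347.16) / (4742269 − 4742499) = -0.005435
Head at (459472, 4742424) = 347.16 + (-0.005836)·(5) + (-0.005435)·(-75) = 347.54 m.
That is higher than the 347.16 m at BH-01, so the point is upgradient.

upgradient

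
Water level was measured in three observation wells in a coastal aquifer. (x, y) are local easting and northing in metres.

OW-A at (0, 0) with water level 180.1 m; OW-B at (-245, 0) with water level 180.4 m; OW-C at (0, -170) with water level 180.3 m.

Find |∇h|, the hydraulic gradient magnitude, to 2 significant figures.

∂h/∂x = (180.4 − 180.1) / (-245 − 0) = -0.001224
∂h/∂y = (180.3 − 180.1) / (-170 − 0) = -0.001176
|∇h| = √(-0.001224² + -0.001176²) = 0.001697

0.0017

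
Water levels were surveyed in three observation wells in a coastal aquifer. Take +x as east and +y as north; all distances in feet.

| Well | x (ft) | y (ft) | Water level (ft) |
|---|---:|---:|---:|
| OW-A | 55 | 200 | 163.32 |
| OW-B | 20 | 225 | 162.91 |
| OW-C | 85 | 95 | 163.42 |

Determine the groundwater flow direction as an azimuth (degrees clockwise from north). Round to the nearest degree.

258°

With h = a·x + b·y + c and OW-A as origin, the differences give:
  (-35)·a + 25·b = -0.41
  30·a + (-105)·b = +0.10
Eliminate b (×(-105) and ×25, subtract): 2925·a = 40.550 → a = ∂h/∂x = +0.01386
Back-substitute: b = ∂h/∂y = +0.003009.
Flow direction (−∇h) has components (-0.01386 E, -0.003009 N).
Azimuth = atan2(E, N) = atan2(-0.01386, -0.003009) = 257.8° ≈ 258°.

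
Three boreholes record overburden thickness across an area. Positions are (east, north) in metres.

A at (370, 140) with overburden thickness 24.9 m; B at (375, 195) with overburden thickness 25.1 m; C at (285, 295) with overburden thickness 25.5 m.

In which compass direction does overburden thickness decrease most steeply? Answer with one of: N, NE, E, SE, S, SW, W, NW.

S

Taking A as reference: B−A = (5, 55, +0.2); C−A = (-85, 155, +0.6).
Solve a·Δx + b·Δy = Δd: det = 5·155 − (-85)·55 = 5450.
∂d/∂x = [(+0.2)·155 − (+0.6)·55] / 5450 = -0.0003670
∂d/∂y = [5·(+0.6) − (-85)·(+0.2)] / 5450 = +0.003670
Steepest decrease is along −∇f = (+0.0003670 E, -0.003670 N) → south.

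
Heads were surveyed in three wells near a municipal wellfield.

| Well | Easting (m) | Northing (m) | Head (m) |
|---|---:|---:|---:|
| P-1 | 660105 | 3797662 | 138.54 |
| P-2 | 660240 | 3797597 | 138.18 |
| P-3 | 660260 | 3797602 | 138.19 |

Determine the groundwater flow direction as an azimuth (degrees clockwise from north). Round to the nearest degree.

Differences from P-1: to P-2 (Δx, Δy, Δh) = (135, -65, -0.36); to P-3 = (155, -60, -0.35).
Determinant of the coordinate differences = 135·(-60) − 155·(-65) = 1975.
∂h/∂x = [(-0.36)·(-60) − (-0.35)·(-65)] / 1975 = -0.0005823
∂h/∂y = [135·(-0.35) − 155·(-0.36)] / 1975 = +0.004329
Flow direction (−∇h) has components (+0.0005823 E, -0.004329 N).
Azimuth = atan2(E, N) = atan2(+0.0005823, -0.004329) = 172.3° ≈ 172°.

172°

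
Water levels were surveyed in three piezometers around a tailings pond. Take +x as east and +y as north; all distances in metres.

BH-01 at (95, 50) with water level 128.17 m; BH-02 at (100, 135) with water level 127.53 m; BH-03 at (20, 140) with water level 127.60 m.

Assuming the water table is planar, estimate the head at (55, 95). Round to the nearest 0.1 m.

127.9 m

Taking BH-01 as reference: BH-02−BH-01 = (5, 85, -0.64); BH-03−BH-01 = (-75, 90, -0.57).
Determinant of the coordinate differences = 5·90 − (-75)·85 = 6825.
∂h/∂x = [(-0.64)·90 − (-0.57)·85] / 6825 = -0.001341
∂h/∂y = [5·(-0.57) − (-75)·(-0.64)] / 6825 = -0.007451
h(55, 95) = 128.17 + (-0.001341)·(-40) + (-0.007451)·(45) = 128.17 +0.054 -0.335 = 127.888 m.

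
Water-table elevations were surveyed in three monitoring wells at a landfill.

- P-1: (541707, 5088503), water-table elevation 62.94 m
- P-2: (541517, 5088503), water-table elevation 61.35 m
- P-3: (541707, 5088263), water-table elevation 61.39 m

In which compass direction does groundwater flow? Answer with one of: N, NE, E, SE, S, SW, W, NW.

∂h/∂x = (61.35 − 62.94) / (541517 − 541707) = +0.008368
∂h/∂y = (61.39 − 62.94) / (5088263 − 5088503) = +0.006458
Flow = −∇h = (-0.008368 east, -0.006458 north), which points southwest.

SW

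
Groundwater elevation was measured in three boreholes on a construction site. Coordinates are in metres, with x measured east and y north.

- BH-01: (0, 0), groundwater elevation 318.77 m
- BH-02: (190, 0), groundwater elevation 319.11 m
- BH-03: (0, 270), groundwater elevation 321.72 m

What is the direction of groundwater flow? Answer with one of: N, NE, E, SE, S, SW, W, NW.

S

∂h/∂x = (319.11 − 318.77) / (190 − 0) = +0.001789
∂h/∂y = (321.72 − 318.77) / (270 − 0) = +0.01093
Flow = −∇h = (-0.001789 east, -0.01093 north), which points south.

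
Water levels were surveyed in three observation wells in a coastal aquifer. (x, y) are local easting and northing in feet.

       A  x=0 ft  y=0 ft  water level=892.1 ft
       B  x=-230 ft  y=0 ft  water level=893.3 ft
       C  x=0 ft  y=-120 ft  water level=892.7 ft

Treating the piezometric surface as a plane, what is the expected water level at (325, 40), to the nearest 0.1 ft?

890.2 ft

∂h/∂x = (893.3 − 892.1) / (-230 − 0) = -0.005217
∂h/∂y = (892.7 − 892.1) / (-120 − 0) = -0.005000
h(325, 40) = 892.1 + (-0.005217)·(325) + (-0.005000)·(40) = 892.1 -1.696 -0.200 = 890.204 ft.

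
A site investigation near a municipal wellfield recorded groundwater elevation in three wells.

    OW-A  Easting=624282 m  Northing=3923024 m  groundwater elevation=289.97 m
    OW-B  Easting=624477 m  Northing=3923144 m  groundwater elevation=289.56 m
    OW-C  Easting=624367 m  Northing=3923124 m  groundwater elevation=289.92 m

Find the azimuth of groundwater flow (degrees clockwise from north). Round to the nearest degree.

Three-point gradient (reference OW-A): Δ to OW-B = (195, 120, -0.41), Δ to OW-C = (85, 100, -0.05).
∂h/∂x = -0.003763, ∂h/∂y = +0.002699 (det = 9300).
Flow direction (−∇h) has components (+0.003763 E, -0.002699 N).
Azimuth = atan2(E, N) = atan2(+0.003763, -0.002699) = 125.6° ≈ 126°.

126°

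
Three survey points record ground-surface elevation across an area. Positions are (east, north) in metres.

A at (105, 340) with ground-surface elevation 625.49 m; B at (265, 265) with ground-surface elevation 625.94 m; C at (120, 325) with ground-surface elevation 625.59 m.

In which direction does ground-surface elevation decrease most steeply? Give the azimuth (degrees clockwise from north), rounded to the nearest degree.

With z = a·x + b·y + c and A as origin, the differences give:
  160·a + (-75)·b = +0.45
  15·a + (-15)·b = +0.10
Eliminate b (×(-15) and ×(-75), subtract): -1275·a = 0.750 → a = ∂z/∂x = -0.0005882
Back-substitute: b = ∂z/∂y = -0.007255.
Steepest decrease is along −∇f: components (+0.0005882 E, +0.007255 N).
Azimuth = atan2(+0.0005882, +0.007255) = 4.6° ≈ 005°.

005°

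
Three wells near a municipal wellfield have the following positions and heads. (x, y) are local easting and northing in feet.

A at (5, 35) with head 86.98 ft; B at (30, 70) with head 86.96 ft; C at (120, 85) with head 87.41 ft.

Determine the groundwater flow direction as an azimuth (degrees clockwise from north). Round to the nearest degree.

309°

With h = a·x + b·y + c and A as origin, the differences give:
  25·a + 35·b = -0.02
  115·a + 50·b = +0.43
Eliminate b (×50 and ×35, subtract): -2775·a = -16.050 → a = ∂h/∂x = +0.005784
Back-substitute: b = ∂h/∂y = -0.004703.
Flow direction (−∇h) has components (-0.005784 E, +0.004703 N).
Azimuth = atan2(E, N) = atan2(-0.005784, +0.004703) = 309.1° ≈ 309°.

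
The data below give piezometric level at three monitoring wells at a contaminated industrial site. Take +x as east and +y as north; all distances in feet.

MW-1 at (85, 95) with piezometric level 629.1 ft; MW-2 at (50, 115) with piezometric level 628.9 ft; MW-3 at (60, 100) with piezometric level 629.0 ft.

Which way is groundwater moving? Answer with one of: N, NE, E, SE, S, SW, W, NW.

With h = a·x + b·y + c and MW-1 as origin, the differences give:
  (-35)·a + 20·b = -0.2
  (-25)·a + 5·b = -0.1
Eliminate b (×5 and ×20, subtract): 325·a = 1.00 → a = ∂h/∂x = +0.003077
Back-substitute: b = ∂h/∂y = -0.004615.
Flow = −∇h = (-0.003077 east, +0.004615 north), which points northwest.

NW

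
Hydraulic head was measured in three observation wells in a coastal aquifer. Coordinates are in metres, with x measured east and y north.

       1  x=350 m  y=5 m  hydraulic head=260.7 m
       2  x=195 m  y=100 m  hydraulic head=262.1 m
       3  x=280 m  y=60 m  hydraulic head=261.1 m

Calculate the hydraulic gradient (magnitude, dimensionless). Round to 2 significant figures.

Taking 1 as reference: 2−1 = (-155, 95, +1.4); 3−1 = (-70, 55, +0.4).
Determinant of the coordinate differences = (-155)·55 − (-70)·95 = -1875.
∂h/∂x = [(+1.4)·55 − (+0.4)·95] / -1875 = -0.02080
∂h/∂y = [(-155)·(+0.4) − (-70)·(+1.4)] / -1875 = -0.01920
|∇h| = √(-0.02080² + -0.01920²) = 0.02831

0.028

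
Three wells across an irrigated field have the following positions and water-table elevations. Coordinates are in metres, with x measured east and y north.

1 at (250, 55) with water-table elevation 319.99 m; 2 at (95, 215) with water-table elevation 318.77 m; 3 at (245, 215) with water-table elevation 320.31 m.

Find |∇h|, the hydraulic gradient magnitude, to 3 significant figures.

0.0105

Differences from 1: to 2 (Δx, Δy, Δh) = (-155, 160, -1.22); to 3 = (-5, 160, +0.32).
Solve a·Δx + b·Δy = Δh: det = (-155)·160 − (-5)·160 = -24000.
∂h/∂x = [(-1.22)·160 − (+0.32)·160] / -24000 = +0.01027
∂h/∂y = [(-155)·(+0.32) − (-5)·(-1.22)] / -24000 = +0.002321
|∇h| = √(0.01027² + 0.002321²) = 0.01053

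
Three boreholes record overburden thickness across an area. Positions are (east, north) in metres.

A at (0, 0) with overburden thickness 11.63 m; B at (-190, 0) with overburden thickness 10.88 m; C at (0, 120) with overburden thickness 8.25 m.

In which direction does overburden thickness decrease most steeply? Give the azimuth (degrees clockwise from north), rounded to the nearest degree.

352°

∂d/∂x = (10.88 − 11.63) / (-190 − 0) = +0.003947
∂d/∂y = (8.25 − 11.63) / (120 − 0) = -0.02817
Steepest decrease is along −∇f: components (-0.003947 E, +0.02817 N).
Azimuth = atan2(-0.003947, +0.02817) = 352.0° ≈ 352°.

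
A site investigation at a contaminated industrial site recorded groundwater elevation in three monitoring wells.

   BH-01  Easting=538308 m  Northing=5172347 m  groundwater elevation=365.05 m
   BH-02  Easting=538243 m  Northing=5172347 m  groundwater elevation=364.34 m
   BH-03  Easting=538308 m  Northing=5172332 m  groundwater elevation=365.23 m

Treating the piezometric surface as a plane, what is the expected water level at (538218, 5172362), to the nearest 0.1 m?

363.9 m

Three-point gradient (reference BH-01): Δ to BH-02 = (-65, 0, -0.71), Δ to BH-03 = (0, -15, +0.18).
∂h/∂x = +0.01092, ∂h/∂y = -0.01200 (det = 975).
h(538218, 5172362) = 365.05 + (+0.01092)·(-90) + (-0.01200)·(15) = 365.05 -0.983 -0.180 = 363.887 m.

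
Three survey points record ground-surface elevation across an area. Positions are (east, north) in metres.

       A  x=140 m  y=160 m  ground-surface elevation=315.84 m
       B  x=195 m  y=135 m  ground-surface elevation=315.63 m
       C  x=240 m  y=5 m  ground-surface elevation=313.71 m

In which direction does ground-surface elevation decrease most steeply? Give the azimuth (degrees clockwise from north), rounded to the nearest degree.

192°

Taking A as reference: B−A = (55, -25, -0.21); C−A = (100, -155, -2.13).
Determinant of the coordinate differences = 55·(-155) − 100·(-25) = -6025.
∂z/∂x = [(-0.21)·(-155) − (-2.13)·(-25)] / -6025 = +0.003436
∂z/∂y = [55·(-2.13) − 100·(-0.21)] / -6025 = +0.01596
Steepest decrease is along −∇f: components (-0.003436 E, -0.01596 N).
Azimuth = atan2(-0.003436, -0.01596) = 192.1° ≈ 192°.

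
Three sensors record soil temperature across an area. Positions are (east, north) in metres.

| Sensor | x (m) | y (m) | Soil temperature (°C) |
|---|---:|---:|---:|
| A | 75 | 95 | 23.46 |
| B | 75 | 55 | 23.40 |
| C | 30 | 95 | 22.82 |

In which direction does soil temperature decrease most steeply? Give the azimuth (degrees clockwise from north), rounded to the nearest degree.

With T = a·x + b·y + c and A as origin, the differences give:
  0·a + (-40)·b = -0.06
  (-45)·a + 0·b = -0.64
Eliminate b (×0 and ×(-40), subtract): -1800·a = -25.600 → a = ∂T/∂x = +0.01422
Back-substitute: b = ∂T/∂y = +0.001500.
Steepest decrease is along −∇f: components (-0.01422 E, -0.001500 N).
Azimuth = atan2(-0.01422, -0.001500) = 264.0° ≈ 264°.

264°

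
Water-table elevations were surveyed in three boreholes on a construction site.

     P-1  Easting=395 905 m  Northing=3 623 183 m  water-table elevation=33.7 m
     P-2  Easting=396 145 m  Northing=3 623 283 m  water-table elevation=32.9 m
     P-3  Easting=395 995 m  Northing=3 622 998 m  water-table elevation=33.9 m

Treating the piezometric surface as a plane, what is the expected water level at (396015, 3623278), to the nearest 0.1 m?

33.2 m

Differences from P-1: to P-2 (Δx, Δy, Δh) = (240, 100, -0.8); to P-3 = (90, -185, +0.2).
Determinant of the coordinate differences = 240·(-185) − 90·100 = -53400.
∂h/∂x = [(-0.8)·(-185) − (+0.2)·100] / -53400 = -0.002397
∂h/∂y = [240·(+0.2) − 90·(-0.8)] / -53400 = -0.002247
h(396015, 3623278) = 33.7 + (-0.002397)·(110) + (-0.002247)·(95) = 33.7 -0.264 -0.213 = 33.223 m.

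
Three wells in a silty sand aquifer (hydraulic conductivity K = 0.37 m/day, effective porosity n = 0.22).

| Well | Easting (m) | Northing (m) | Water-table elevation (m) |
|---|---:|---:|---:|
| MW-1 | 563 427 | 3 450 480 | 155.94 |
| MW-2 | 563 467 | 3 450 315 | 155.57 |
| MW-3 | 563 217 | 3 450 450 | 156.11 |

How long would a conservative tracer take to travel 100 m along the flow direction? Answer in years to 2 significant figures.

72 years

Taking MW-1 as reference: MW-2−MW-1 = (40, -165, -0.37); MW-3−MW-1 = (-210, -30, +0.17).
Solve a·Δx + b·Δy = Δh: det = 40·(-30) − (-210)·(-165) = -35850.
∂h/∂x = [(-0.37)·(-30) − (+0.17)·(-165)] / -35850 = -0.001092
∂h/∂y = [40·(+0.17) − (-210)·(-0.37)] / -35850 = +0.001978
|∇h| = √(-0.001092² + 0.001978²) = 0.002259
Seepage velocity v = K·i/n = 0.37 × 0.002259 / 0.22 = 0.003799 m/day.
t = 100 / 0.003799 = 2.632e+04 days = 72.1 years.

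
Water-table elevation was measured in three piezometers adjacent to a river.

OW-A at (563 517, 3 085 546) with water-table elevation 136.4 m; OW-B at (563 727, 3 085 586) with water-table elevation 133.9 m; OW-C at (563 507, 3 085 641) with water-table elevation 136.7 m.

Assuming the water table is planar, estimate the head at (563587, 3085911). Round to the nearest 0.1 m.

136.2 m

Taking OW-A as reference: OW-B−OW-A = (210, 40, -2.5); OW-C−OW-A = (-10, 95, +0.3).
Determinant of the coordinate differences = 210·95 − (-10)·40 = 20350.
∂h/∂x = [(-2.5)·95 − (+0.3)·40] / 20350 = -0.01226
∂h/∂y = [210·(+0.3) − (-10)·(-2.5)] / 20350 = +0.001867
h(563587, 3085911) = 136.4 + (-0.01226)·(70) + (+0.001867)·(365) = 136.4 -0.858 +0.682 = 136.223 m.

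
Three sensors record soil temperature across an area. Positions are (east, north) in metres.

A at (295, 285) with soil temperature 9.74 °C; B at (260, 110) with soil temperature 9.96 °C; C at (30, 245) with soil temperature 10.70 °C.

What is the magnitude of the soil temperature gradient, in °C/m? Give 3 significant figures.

With T = a·x + b·y + c and A as origin, the differences give:
  (-35)·a + (-175)·b = +0.22
  (-265)·a + (-40)·b = +0.96
Eliminate b (×(-40) and ×(-175), subtract): -44975·a = 159.200 → a = ∂T/∂x = -0.003540
Back-substitute: b = ∂T/∂y = -0.0005492.
|∇f| = √(-0.003540² + -0.0005492²) = 0.003582 °C/m

0.00358 °C/m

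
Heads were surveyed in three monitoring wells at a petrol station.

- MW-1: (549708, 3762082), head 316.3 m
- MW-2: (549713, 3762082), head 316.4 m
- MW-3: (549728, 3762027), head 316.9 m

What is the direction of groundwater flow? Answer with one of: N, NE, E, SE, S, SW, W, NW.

W

Differences from MW-1: to MW-2 (Δx, Δy, Δh) = (5, 0, +0.1); to MW-3 = (20, -55, +0.6).
Solve a·Δx + b·Δy = Δh: det = 5·(-55) − 20·0 = -275.
∂h/∂x = [(+0.1)·(-55) − (+0.6)·0] / -275 = +0.02000
∂h/∂y = [5·(+0.6) − 20·(+0.1)] / -275 = -0.003636
Flow = −∇h = (-0.02000 east, +0.003636 north), which points west.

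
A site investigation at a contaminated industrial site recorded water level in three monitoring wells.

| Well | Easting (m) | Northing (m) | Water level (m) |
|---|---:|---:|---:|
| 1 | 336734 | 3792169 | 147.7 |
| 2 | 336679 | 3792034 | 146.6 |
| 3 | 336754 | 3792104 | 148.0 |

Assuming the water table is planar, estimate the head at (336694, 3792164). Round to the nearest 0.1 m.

147.0 m

With h = a·x + b·y + c and 1 as origin, the differences give:
  (-55)·a + (-135)·b = -1.1
  20·a + (-65)·b = +0.3
Eliminate b (×(-65) and ×(-135), subtract): 6275·a = 112.00 → a = ∂h/∂x = +0.01785
Back-substitute: b = ∂h/∂y = +0.0008765.
h(336694, 3792164) = 147.7 + (+0.01785)·(-40) + (+0.0008765)·(-5) = 147.7 -0.714 -0.004 = 146.982 m.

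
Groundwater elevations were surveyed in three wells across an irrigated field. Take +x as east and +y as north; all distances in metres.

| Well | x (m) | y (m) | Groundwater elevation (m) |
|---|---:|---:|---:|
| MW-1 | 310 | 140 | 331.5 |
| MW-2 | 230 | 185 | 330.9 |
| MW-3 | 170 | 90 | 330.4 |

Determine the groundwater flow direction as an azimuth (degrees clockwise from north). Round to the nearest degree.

267°

Taking MW-1 as reference: MW-2−MW-1 = (-80, 45, -0.6); MW-3−MW-1 = (-140, -50, -1.1).
Determinant of the coordinate differences = (-80)·(-50) − (-140)·45 = 10300.
∂h/∂x = [(-0.6)·(-50) − (-1.1)·45] / 10300 = +0.007718
∂h/∂y = [(-80)·(-1.1) − (-140)·(-0.6)] / 10300 = +0.0003883
Flow direction (−∇h) has components (-0.007718 E, -0.0003883 N).
Azimuth = atan2(E, N) = atan2(-0.007718, -0.0003883) = 267.1° ≈ 267°.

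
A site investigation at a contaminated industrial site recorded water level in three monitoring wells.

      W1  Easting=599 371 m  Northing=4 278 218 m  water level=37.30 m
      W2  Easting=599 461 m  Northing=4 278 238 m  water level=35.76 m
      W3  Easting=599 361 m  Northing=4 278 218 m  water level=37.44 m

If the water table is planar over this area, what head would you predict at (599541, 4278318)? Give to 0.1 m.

33.5 m

Differences from W1: to W2 (Δx, Δy, Δh) = (90, 20, -1.54); to W3 = (-10, 0, +0.14).
Determinant of the coordinate differences = 90·0 − (-10)·20 = 200.
∂h/∂x = [(-1.54)·0 − (+0.14)·20] / 200 = -0.01400
∂h/∂y = [90·(+0.14) − (-10)·(-1.54)] / 200 = -0.01400
h(599541, 4278318) = 37.30 + (-0.01400)·(170) + (-0.01400)·(100) = 37.30 -2.380 -1.400 = 33.520 m.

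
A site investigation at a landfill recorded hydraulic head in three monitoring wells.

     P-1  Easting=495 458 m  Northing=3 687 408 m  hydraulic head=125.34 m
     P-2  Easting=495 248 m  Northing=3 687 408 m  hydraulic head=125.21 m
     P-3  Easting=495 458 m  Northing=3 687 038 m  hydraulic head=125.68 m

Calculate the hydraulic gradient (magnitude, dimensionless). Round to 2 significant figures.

0.0011

∂h/∂x = (125.21 − 125.34) / (495248 − 495458) = +0.0006190
∂h/∂y = (125.68 − 125.34) / (3687038 − 3687408) = -0.0009189
|∇h| = √(0.0006190² + -0.0009189²) = 0.001108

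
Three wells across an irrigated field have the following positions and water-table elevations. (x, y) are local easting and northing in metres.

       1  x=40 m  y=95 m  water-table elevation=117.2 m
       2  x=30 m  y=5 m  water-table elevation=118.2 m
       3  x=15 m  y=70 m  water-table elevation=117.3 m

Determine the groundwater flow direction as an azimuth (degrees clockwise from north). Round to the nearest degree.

326°

Taking 1 as reference: 2−1 = (-10, -90, +1.0); 3−1 = (-25, -25, +0.1).
Determinant of the coordinate differences = (-10)·(-25) − (-25)·(-90) = -2000.
∂h/∂x = [(+1.0)·(-25) − (+0.1)·(-90)] / -2000 = +0.008000
∂h/∂y = [(-10)·(+0.1) − (-25)·(+1.0)] / -2000 = -0.01200
Flow direction (−∇h) has components (-0.008000 E, +0.01200 N).
Azimuth = atan2(E, N) = atan2(-0.008000, +0.01200) = 326.3° ≈ 326°.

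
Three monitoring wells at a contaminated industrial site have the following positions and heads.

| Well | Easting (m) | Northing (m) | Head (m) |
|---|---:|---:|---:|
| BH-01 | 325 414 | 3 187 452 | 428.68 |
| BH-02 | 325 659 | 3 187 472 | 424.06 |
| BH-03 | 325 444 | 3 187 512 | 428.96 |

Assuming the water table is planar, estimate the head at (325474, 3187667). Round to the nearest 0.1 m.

Differences from BH-01: to BH-02 (Δx, Δy, Δh) = (245, 20, -4.62); to BH-03 = (30, 60, +0.28).
Determinant of the coordinate differences = 245·60 − 30·20 = 14100.
∂h/∂x = [(-4.62)·60 − (+0.28)·20] / 14100 = -0.02006
∂h/∂y = [245·(+0.28) − 30·(-4.62)] / 14100 = +0.01470
h(325474, 3187667) = 428.68 + (-0.02006)·(60) + (+0.01470)·(215) = 428.68 -1.203 +3.159 = 430.636 m.

430.6 m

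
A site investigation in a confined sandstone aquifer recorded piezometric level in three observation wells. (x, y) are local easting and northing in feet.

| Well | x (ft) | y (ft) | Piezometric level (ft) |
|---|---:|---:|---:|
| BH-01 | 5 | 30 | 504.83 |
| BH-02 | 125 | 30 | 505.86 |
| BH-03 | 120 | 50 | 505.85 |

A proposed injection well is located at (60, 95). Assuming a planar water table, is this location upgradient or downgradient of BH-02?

downgradient

Three-point gradient (reference BH-01): Δ to BH-02 = (120, 0, +1.03), Δ to BH-03 = (115, 20, +1.02).
∂h/∂x = +0.008583, ∂h/∂y = +0.001646 (det = 2400).
Head at (60, 95) = 504.83 + (+0.008583)·(55) + (+0.001646)·(65) = 505.41 ft.
That is lower than the 505.86 ft at BH-02, so the point is downgradient.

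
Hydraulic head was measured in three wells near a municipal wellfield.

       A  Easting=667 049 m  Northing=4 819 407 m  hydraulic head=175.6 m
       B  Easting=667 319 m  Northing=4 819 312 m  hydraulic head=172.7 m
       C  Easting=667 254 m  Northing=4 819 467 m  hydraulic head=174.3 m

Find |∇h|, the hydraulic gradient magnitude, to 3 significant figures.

0.0108

Taking A as reference: B−A = (270, -95, -2.9); C−A = (205, 60, -1.3).
Determinant of the coordinate differences = 270·60 − 205·(-95) = 35675.
∂h/∂x = [(-2.9)·60 − (-1.3)·(-95)] / 35675 = -0.008339
∂h/∂y = [270·(-1.3) − 205·(-2.9)] / 35675 = +0.006826
|∇h| = √(-0.008339² + 0.006826²) = 0.01078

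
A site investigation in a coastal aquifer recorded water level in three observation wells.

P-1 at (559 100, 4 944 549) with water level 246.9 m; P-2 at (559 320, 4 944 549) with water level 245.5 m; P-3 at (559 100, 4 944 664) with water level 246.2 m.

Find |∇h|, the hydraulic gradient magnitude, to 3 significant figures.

∂h/∂x = (245.5 − 246.9) / (559320 − 559100) = -0.006364
∂h/∂y = (246.2 − 246.9) / (4944664 − 4944549) = -0.006087
|∇h| = √(-0.006364² + -0.006087²) = 0.008806

0.00881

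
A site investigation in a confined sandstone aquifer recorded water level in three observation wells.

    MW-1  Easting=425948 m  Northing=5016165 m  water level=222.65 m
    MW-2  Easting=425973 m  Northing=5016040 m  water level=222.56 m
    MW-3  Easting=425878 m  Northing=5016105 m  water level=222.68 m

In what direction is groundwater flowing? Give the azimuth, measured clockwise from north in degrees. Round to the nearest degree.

121°

With h = a·x + b·y + c and MW-1 as origin, the differences give:
  25·a + (-125)·b = -0.09
  (-70)·a + (-60)·b = +0.03
Eliminate b (×(-60) and ×(-125), subtract): -10250·a = 9.150 → a = ∂h/∂x = -0.0008927
Back-substitute: b = ∂h/∂y = +0.0005415.
Flow direction (−∇h) has components (+0.0008927 E, -0.0005415 N).
Azimuth = atan2(E, N) = atan2(+0.0008927, -0.0005415) = 121.2° ≈ 121°.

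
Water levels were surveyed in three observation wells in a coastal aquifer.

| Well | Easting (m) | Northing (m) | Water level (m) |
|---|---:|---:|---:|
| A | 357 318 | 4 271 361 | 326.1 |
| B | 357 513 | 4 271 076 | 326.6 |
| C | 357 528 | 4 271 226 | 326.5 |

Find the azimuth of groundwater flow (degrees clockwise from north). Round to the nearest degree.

300°

Differences from A: to B (Δx, Δy, Δh) = (195, -285, +0.5); to C = (210, -135, +0.4).
Determinant of the coordinate differences = 195·(-135) − 210·(-285) = 33525.
∂h/∂x = [(+0.5)·(-135) − (+0.4)·(-285)] / 33525 = +0.001387
∂h/∂y = [195·(+0.4) − 210·(+0.5)] / 33525 = -0.0008054
Flow direction (−∇h) has components (-0.001387 E, +0.0008054 N).
Azimuth = atan2(E, N) = atan2(-0.001387, +0.0008054) = 300.1° ≈ 300°.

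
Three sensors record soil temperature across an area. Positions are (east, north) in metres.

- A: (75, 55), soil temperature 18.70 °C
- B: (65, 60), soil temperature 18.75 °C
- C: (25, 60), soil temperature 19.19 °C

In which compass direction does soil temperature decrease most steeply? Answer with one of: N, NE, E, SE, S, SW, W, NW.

Taking A as reference: B−A = (-10, 5, +0.05); C−A = (-50, 5, +0.49).
Determinant of the coordinate differences = (-10)·5 − (-50)·5 = 200.
∂T/∂x = [(+0.05)·5 − (+0.49)·5] / 200 = -0.01100
∂T/∂y = [(-10)·(+0.49) − (-50)·(+0.05)] / 200 = -0.01200
Steepest decrease is along −∇f = (+0.01100 E, +0.01200 N) → northeast.

NE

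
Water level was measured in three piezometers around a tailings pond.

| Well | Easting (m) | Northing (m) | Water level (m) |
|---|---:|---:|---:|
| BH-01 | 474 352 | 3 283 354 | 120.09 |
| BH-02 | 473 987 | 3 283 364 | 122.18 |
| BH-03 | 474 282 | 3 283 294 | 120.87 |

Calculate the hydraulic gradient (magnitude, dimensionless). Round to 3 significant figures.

Differences from BH-01: to BH-02 (Δx, Δy, Δh) = (-365, 10, +2.09); to BH-03 = (-70, -60, +0.78).
Determinant of the coordinate differences = (-365)·(-60) − (-70)·10 = 22600.
∂h/∂x = [(+2.09)·(-60) − (+0.78)·10] / 22600 = -0.005894
∂h/∂y = [(-365)·(+0.78) − (-70)·(+2.09)] / 22600 = -0.006124
|∇h| = √(-0.005894² + -0.006124²) = 0.0085

0.00850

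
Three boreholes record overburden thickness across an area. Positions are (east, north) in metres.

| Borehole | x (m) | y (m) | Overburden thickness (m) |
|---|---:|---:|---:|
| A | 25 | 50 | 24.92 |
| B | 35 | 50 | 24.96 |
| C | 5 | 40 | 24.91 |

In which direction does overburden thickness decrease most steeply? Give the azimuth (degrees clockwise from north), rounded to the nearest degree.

Taking A as reference: B−A = (10, 0, +0.04); C−A = (-20, -10, -0.01).
Solve a·Δx + b·Δy = Δd: det = 10·(-10) − (-20)·0 = -100.
∂d/∂x = [(+0.04)·(-10) − (-0.01)·0] / -100 = +0.004000
∂d/∂y = [10·(-0.01) − (-20)·(+0.04)] / -100 = -0.007000
Steepest decrease is along −∇f: components (-0.004000 E, +0.007000 N).
Azimuth = atan2(-0.004000, +0.007000) = 330.3° ≈ 330°.

330°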